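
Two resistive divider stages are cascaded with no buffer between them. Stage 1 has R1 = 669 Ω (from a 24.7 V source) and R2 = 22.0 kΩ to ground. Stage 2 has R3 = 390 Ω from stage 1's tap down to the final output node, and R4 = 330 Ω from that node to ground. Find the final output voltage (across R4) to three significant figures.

Stage 2 presents R3+R4 = 720.0 Ω as a load on stage 1's tap.
Stage 1's lower leg becomes R2‖(R3+R4) = 697.2 Ω, so V_mid = 24.7 × 697.2/1366 = 12.60 V.
Stage 2 is itself unloaded: V_out = V_mid × R4/(R3+R4) = 12.60 × 330/720.0 = 5.78 V.

V_out ≈ 5.78 V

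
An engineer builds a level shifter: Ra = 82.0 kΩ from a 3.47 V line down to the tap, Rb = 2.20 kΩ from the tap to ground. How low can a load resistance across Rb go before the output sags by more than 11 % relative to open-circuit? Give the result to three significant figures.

Output resistance R_th = Ra‖Rb = (82.0 × 2.20)/84.20 = 2.143 kΩ.
The fractional drop is R_th/(R_th + R_L); requiring this ≤ 0.110 gives R_L ≥ R_th(1/0.110 − 1) = 2.143 × 8.091 = 17.3 kΩ.

R_L(min) ≈ 17.3 kΩ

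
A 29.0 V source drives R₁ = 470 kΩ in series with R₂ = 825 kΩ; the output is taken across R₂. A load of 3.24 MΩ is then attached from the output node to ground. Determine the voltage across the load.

The load sits in parallel with R₂: R₂‖R_L = (825 × 3240) / (825 + 3240) = 657.6 kΩ.
V_out = 29.0 × 657.6 / (470 + 657.6) = 29.0 × 657.6/1128 = 16.9 V.

V_out ≈ 16.9 V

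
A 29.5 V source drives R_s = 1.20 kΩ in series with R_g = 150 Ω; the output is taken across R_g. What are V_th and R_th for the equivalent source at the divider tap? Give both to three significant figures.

V_th = 3.28 V, R_th = 133 Ω

V_th is the open-circuit tap voltage: 29.5 × 150/(1200 + 150) = 3.28 V.
With the supply zeroed, R_s and R_g appear in parallel from the tap: R_th = R_s‖R_g = (1200 × 150)/1350 = 133 Ω.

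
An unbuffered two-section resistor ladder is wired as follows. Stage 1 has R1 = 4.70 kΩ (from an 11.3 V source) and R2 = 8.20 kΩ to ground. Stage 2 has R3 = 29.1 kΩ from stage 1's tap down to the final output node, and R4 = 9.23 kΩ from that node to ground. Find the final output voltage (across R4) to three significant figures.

Stage 2 presents R3+R4 = 38.33 kΩ as a load on stage 1's tap.
Stage 1's lower leg becomes R2‖(R3+R4) = 6.755 kΩ, so V_mid = 11.3 × 6.755/11.45 = 6.664 V.
Stage 2 is itself unloaded: V_out = V_mid × R4/(R3+R4) = 6.664 × 9.23/38.33 = 1.60 V.

V_out ≈ 1.60 V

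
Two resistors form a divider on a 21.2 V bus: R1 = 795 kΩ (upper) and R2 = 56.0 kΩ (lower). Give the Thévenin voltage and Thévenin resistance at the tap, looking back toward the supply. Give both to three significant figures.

V_th is the open-circuit tap voltage: 21.2 × 56.0/(795 + 56.0) = 1.40 V.
With the supply zeroed, R1 and R2 appear in parallel from the tap: R_th = R1‖R2 = (795 × 56.0)/851.0 = 52.3 kΩ.

V_th = 1.40 V, R_th = 52.3 kΩ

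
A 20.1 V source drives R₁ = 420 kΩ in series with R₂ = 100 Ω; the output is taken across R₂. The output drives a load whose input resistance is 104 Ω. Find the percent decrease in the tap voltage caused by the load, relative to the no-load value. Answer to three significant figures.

Unloaded V = 20.1 × 100/420100 = 0.004785 V.
Loaded: R₂‖R_L = 50.98 Ω, giving V = 20.1 × 50.98/420100 = 0.002439 V.
Drop = (0.004785 − 0.002439) / 0.004785 = 49.0 %.

49.0 %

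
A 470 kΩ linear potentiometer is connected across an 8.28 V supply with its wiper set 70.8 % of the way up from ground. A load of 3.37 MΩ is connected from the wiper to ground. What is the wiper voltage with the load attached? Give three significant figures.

The wiper splits the pot into (1−α)R = 137.2 kΩ above and αR = 332.8 kΩ below.
Lower section ‖ load = 302.9 kΩ.
V_wiper = 8.28 × 302.9/(137.2 + 302.9) = 5.70 V.

V ≈ 5.70 V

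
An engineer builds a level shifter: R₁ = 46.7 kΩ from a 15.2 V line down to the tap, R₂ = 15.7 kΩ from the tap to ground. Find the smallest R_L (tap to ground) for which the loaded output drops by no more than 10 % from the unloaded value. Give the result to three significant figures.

R_L(min) ≈ 106 kΩ

Output resistance R_th = R₁‖R₂ = (46.7 × 15.7)/62.40 = 11.75 kΩ.
The fractional drop is R_th/(R_th + R_L); requiring this ≤ 0.100 gives R_L ≥ R_th(1/0.100 − 1) = 11.75 × 9.000 = 106 kΩ.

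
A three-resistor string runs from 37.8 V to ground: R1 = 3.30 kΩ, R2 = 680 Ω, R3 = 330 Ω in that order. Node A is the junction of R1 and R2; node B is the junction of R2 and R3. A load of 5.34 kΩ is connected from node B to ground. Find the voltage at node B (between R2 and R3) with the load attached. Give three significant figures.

At node B, R3 is in parallel with the load: R3‖R_L = 310.8 Ω.
Below node A the resistance is R2 + (R3‖R_L) = 990.8 Ω, so V_A = 37.8 × 990.8/4291 = 8.728 V.
Then V_B = V_A × (R3‖R_L)/(R2 + R3‖R_L) = 8.728 × 310.8/990.8 = 2.74 V.

V ≈ 2.74 V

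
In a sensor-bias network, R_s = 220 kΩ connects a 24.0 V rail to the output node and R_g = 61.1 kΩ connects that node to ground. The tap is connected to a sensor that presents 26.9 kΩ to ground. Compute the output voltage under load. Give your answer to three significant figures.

V_out ≈ 1.88 V

The load sits in parallel with R_g: R_g‖R_L = (61.1 × 26.9) / (61.1 + 26.9) = 18.68 kΩ.
V_out = 24.0 × 18.68 / (220 + 18.68) = 24.0 × 18.68/238.7 = 1.88 V.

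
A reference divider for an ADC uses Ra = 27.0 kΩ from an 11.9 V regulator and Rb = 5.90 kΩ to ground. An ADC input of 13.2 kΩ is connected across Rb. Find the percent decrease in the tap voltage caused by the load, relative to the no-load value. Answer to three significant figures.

26.8 %

Unloaded V = 11.9 × 5.90/32.90 = 2.134 V.
Loaded: Rb‖R_L = 4.077 kΩ, giving V = 11.9 × 4.077/31.08 = 1.561 V.
Drop = (2.134 − 1.561) / 2.134 = 26.8 %.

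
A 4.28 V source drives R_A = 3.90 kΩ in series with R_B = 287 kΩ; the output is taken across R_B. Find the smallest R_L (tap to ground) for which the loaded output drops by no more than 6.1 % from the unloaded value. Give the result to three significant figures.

R_L(min) ≈ 59.2 kΩ

Output resistance R_th = R_A‖R_B = (3.90 × 287)/290.9 = 3.848 kΩ.
The fractional drop is R_th/(R_th + R_L); requiring this ≤ 0.0610 gives R_L ≥ R_th(1/0.0610 − 1) = 3.848 × 15.39 = 59.2 kΩ.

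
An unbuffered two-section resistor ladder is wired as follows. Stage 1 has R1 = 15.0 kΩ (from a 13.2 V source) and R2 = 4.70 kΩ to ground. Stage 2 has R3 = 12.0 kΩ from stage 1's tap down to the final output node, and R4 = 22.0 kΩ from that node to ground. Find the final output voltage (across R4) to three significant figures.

Stage 2 presents R3+R4 = 34.00 kΩ as a load on stage 1's tap.
Stage 1's lower leg becomes R2‖(R3+R4) = 4.129 kΩ, so V_mid = 13.2 × 4.129/19.13 = 2.849 V.
Stage 2 is itself unloaded: V_out = V_mid × R4/(R3+R4) = 2.849 × 22.0/34.00 = 1.84 V.

V_out ≈ 1.84 V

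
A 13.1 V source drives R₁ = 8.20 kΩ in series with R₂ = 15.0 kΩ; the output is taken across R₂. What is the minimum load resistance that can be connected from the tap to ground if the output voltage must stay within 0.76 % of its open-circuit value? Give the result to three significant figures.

R_L(min) ≈ 692 kΩ

Output resistance R_th = R₁‖R₂ = (8.20 × 15.0)/23.20 = 5.302 kΩ.
The fractional drop is R_th/(R_th + R_L); requiring this ≤ 0.00760 gives R_L ≥ R_th(1/0.00760 − 1) = 5.302 × 130.6 = 692 kΩ.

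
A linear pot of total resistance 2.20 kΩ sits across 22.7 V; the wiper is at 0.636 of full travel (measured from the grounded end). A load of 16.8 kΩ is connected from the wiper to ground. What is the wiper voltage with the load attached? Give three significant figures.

The wiper splits the pot into (1−α)R = 800.8 Ω above and αR = 1399 Ω below.
Lower section ‖ load = 1292 Ω.
V_wiper = 22.7 × 1292/(800.8 + 1292) = 14.0 V.

V ≈ 14.0 V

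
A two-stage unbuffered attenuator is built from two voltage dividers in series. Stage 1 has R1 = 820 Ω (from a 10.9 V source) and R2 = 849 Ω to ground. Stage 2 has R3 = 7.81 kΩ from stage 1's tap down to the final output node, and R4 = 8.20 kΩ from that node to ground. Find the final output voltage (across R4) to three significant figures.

Stage 2 presents R3+R4 = 16010 Ω as a load on stage 1's tap.
Stage 1's lower leg becomes R2‖(R3+R4) = 806.2 Ω, so V_mid = 10.9 × 806.2/1626 = 5.404 V.
Stage 2 is itself unloaded: V_out = V_mid × R4/(R3+R4) = 5.404 × 8200/16010 = 2.77 V.

V_out ≈ 2.77 V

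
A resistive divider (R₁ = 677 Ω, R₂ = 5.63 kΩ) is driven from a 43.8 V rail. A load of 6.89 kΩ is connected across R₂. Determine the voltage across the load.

The load sits in parallel with R₂: R₂‖R_L = (5630 × 6890) / (5630 + 6890) = 3098 Ω.
V_out = 43.8 × 3098 / (677 + 3098) = 43.8 × 3098/3775 = 35.9 V.

V_out ≈ 35.9 V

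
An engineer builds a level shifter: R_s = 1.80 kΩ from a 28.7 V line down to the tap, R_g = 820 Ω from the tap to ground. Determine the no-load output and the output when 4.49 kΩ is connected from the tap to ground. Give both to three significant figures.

Open-circuit: V = 28.7 × 820/(1800 + 820) = 8.98 V.
With the load, R_g becomes R_g‖R_L = 693.4 Ω, so V = 28.7 × 693.4/2493 = 7.98 V.

Unloaded: 8.98 V; loaded: 7.98 V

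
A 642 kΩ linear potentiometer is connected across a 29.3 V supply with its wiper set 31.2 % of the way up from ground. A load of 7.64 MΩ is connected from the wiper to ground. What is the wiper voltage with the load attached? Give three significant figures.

The wiper splits the pot into (1−α)R = 441.7 kΩ above and αR = 200.3 kΩ below.
Lower section ‖ load = 195.2 kΩ.
V_wiper = 29.3 × 195.2/(441.7 + 195.2) = 8.98 V.

V ≈ 8.98 V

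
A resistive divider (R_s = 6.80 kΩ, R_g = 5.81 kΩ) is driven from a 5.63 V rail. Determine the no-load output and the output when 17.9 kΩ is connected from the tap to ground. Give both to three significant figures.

Unloaded: 2.59 V; loaded: 2.21 V

Open-circuit: V = 5.63 × 5.81/(6.80 + 5.81) = 2.59 V.
With the load, R_g becomes R_g‖R_L = 4.386 kΩ, so V = 5.63 × 4.386/11.19 = 2.21 V.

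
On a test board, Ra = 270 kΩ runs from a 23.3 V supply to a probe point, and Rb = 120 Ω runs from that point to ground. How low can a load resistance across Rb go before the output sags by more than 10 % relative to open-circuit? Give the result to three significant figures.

R_L(min) ≈ 1.08 kΩ

Output resistance R_th = Ra‖Rb = (270000 × 120)/270100 = 119.9 Ω.
The fractional drop is R_th/(R_th + R_L); requiring this ≤ 0.100 gives R_L ≥ R_th(1/0.100 − 1) = 119.9 × 9.000 = 1.08 kΩ.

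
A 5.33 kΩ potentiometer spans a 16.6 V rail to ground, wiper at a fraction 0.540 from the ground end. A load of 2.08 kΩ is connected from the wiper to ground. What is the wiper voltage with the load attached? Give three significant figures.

V ≈ 5.48 V

The wiper splits the pot into (1−α)R = 2.452 kΩ above and αR = 2.878 kΩ below.
Lower section ‖ load = 1.207 kΩ.
V_wiper = 16.6 × 1.207/(2.452 + 1.207) = 5.48 V.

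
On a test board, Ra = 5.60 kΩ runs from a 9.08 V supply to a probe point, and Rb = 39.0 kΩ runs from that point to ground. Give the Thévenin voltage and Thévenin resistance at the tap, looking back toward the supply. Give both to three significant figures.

V_th = 7.94 V, R_th = 4.90 kΩ

V_th is the open-circuit tap voltage: 9.08 × 39.0/(5.60 + 39.0) = 7.94 V.
With the supply zeroed, Ra and Rb appear in parallel from the tap: R_th = Ra‖Rb = (5.60 × 39.0)/44.60 = 4.90 kΩ.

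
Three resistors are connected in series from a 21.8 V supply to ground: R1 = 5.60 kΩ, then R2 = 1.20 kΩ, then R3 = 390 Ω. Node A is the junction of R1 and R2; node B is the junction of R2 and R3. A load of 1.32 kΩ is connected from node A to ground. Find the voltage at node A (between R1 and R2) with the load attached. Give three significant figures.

V ≈ 2.49 V

Below node A the series string R2+R3 = 1590 Ω sits in parallel with the 1320 Ω load: 721.2 Ω.
V_A = 21.8 × 721.2/(5600 + 721.2) = 2.49 V.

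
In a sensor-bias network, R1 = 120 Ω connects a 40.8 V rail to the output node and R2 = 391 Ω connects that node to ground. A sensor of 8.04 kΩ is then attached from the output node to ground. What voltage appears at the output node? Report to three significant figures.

V_out ≈ 30.9 V

The load sits in parallel with R2: R2‖R_L = (391 × 8040) / (391 + 8040) = 372.9 Ω.
V_out = 40.8 × 372.9 / (120 + 372.9) = 40.8 × 372.9/492.9 = 30.9 V.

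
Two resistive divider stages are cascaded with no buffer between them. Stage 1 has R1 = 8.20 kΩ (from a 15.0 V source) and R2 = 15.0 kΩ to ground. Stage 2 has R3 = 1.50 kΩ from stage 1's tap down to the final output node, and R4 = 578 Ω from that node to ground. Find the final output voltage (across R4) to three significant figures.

V_out ≈ 0.760 V

Stage 2 presents R3+R4 = 2078 Ω as a load on stage 1's tap.
Stage 1's lower leg becomes R2‖(R3+R4) = 1825 Ω, so V_mid = 15.0 × 1825/10030 = 2.731 V.
Stage 2 is itself unloaded: V_out = V_mid × R4/(R3+R4) = 2.731 × 578/2078 = 0.760 V.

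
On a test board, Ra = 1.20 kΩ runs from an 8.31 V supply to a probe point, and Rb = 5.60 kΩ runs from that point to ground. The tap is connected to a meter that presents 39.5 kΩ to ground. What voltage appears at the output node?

V_out ≈ 6.68 V

The load sits in parallel with Rb: Rb‖R_L = (5.60 × 39.5) / (5.60 + 39.5) = 4.905 kΩ.
V_out = 8.31 × 4.905 / (1.20 + 4.905) = 8.31 × 4.905/6.105 = 6.68 V.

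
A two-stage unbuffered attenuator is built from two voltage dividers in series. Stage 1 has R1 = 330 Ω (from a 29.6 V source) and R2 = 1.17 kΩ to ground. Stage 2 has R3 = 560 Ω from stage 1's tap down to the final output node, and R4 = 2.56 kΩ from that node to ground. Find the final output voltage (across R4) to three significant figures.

V_out ≈ 17.5 V

Stage 2 presents R3+R4 = 3120 Ω as a load on stage 1's tap.
Stage 1's lower leg becomes R2‖(R3+R4) = 850.9 Ω, so V_mid = 29.6 × 850.9/1181 = 21.33 V.
Stage 2 is itself unloaded: V_out = V_mid × R4/(R3+R4) = 21.33 × 2560/3120 = 17.5 V.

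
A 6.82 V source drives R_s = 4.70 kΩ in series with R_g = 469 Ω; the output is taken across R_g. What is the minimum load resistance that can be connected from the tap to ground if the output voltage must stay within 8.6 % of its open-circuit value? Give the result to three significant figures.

R_L(min) ≈ 4.53 kΩ

Output resistance R_th = R_s‖R_g = (4700 × 469)/5169 = 426.4 Ω.
The fractional drop is R_th/(R_th + R_L); requiring this ≤ 0.0860 gives R_L ≥ R_th(1/0.0860 − 1) = 426.4 × 10.63 = 4.53 kΩ.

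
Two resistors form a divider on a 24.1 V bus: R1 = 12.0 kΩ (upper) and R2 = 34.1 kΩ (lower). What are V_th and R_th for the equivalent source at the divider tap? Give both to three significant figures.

V_th is the open-circuit tap voltage: 24.1 × 34.1/(12.0 + 34.1) = 17.8 V.
With the supply zeroed, R1 and R2 appear in parallel from the tap: R_th = R1‖R2 = (12.0 × 34.1)/46.10 = 8.88 kΩ.

V_th = 17.8 V, R_th = 8.88 kΩ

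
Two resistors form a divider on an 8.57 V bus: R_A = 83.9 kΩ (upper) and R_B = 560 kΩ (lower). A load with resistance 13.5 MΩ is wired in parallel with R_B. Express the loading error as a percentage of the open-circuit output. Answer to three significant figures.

The divider's output (Thévenin) resistance is R_A‖R_B = 72.97 kΩ.
Fractional drop under load = R_th/(R_th + R_L) = 72.97 / (72.97 + 13500) = 0.005376.
So the output falls by 0.538 %.

0.538 %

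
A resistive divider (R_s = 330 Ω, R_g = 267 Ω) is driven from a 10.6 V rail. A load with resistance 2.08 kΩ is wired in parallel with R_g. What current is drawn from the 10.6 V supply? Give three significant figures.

R_g‖R_L = 236.6 Ω, so the source sees R_s + R_g‖R_L = 566.6 Ω.
I = 10.6 V / 566.6 Ω = 18.7 mA.

I ≈ 18.7 mA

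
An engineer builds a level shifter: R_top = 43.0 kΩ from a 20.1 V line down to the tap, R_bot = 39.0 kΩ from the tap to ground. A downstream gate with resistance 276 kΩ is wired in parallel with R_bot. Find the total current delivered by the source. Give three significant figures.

I ≈ 0.260 mA

R_bot‖R_L = 34.17 kΩ, so the source sees R_top + R_bot‖R_L = 77.17 kΩ.
I = 20.1 V / 77.17 kΩ = 0.260 mA.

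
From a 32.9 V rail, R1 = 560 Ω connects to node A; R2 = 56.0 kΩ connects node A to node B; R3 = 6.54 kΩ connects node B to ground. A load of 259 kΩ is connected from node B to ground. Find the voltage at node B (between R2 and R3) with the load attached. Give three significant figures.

V ≈ 3.33 V

At node B, R3 is in parallel with the load: R3‖R_L = 6379 Ω.
Below node A the resistance is R2 + (R3‖R_L) = 62380 Ω, so V_A = 32.9 × 62380/62940 = 32.61 V.
Then V_B = V_A × (R3‖R_L)/(R2 + R3‖R_L) = 32.61 × 6379/62380 = 3.33 V.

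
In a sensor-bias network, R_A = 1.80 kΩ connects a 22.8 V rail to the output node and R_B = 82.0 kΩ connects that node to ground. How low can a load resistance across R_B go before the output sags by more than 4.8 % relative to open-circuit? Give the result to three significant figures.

R_L(min) ≈ 34.9 kΩ

Output resistance R_th = R_A‖R_B = (1.80 × 82.0)/83.80 = 1.761 kΩ.
The fractional drop is R_th/(R_th + R_L); requiring this ≤ 0.0480 gives R_L ≥ R_th(1/0.0480 − 1) = 1.761 × 19.83 = 34.9 kΩ.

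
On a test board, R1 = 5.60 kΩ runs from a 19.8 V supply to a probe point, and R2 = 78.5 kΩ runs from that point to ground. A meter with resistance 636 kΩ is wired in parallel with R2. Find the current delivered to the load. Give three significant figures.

I_L ≈ 0.0288 mA

R2‖R_L = 69.88 kΩ; V_out = 19.8 × 69.88/75.48 = 18.33 V.
I_L = V_out / R_L = 18.33 / 636 kΩ = 0.0288 mA.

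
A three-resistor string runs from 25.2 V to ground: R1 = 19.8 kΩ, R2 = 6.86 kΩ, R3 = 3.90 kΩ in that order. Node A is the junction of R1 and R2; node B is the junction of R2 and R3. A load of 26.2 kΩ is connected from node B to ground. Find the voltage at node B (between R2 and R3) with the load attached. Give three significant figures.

At node B, R3 is in parallel with the load: R3‖R_L = 3.395 kΩ.
Below node A the resistance is R2 + (R3‖R_L) = 10.25 kΩ, so V_A = 25.2 × 10.25/30.05 = 8.598 V.
Then V_B = V_A × (R3‖R_L)/(R2 + R3‖R_L) = 8.598 × 3.395/10.25 = 2.85 V.

V ≈ 2.85 V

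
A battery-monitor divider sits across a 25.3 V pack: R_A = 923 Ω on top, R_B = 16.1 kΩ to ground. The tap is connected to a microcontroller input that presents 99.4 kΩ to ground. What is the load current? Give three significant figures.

I_L ≈ 0.239 mA

R_B‖R_L = 13860 Ω; V_out = 25.3 × 13860/14780 = 23.72 V.
I_L = V_out / R_L = 23.72 / 99.4 kΩ = 0.239 mA.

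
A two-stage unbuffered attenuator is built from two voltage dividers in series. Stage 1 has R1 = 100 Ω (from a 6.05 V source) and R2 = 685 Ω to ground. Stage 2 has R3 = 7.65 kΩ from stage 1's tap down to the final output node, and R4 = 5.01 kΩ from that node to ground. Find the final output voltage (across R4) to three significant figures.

V_out ≈ 2.07 V

Stage 2 presents R3+R4 = 12660 Ω as a load on stage 1's tap.
Stage 1's lower leg becomes R2‖(R3+R4) = 649.8 Ω, so V_mid = 6.05 × 649.8/749.8 = 5.243 V.
Stage 2 is itself unloaded: V_out = V_mid × R4/(R3+R4) = 5.243 × 5010/12660 = 2.07 V.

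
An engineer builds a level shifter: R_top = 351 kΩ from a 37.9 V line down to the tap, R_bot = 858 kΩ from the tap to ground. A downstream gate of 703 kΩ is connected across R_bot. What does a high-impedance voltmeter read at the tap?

The load sits in parallel with R_bot: R_bot‖R_L = (858 × 703) / (858 + 703) = 386.4 kΩ.
V_out = 37.9 × 386.4 / (351 + 386.4) = 37.9 × 386.4/737.4 = 19.9 V.

V_out ≈ 19.9 V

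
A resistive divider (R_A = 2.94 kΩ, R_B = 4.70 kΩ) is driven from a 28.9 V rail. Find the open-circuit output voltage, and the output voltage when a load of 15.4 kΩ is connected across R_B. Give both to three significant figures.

Open-circuit: V = 28.9 × 4.70/(2.94 + 4.70) = 17.8 V.
With the load, R_B becomes R_B‖R_L = 3.601 kΩ, so V = 28.9 × 3.601/6.541 = 15.9 V.

Unloaded: 17.8 V; loaded: 15.9 V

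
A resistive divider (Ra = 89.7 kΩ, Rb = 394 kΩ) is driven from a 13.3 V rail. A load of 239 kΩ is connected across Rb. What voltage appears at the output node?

V_out ≈ 8.30 V

The load sits in parallel with Rb: Rb‖R_L = (394 × 239) / (394 + 239) = 148.8 kΩ.
V_out = 13.3 × 148.8 / (89.7 + 148.8) = 13.3 × 148.8/238.5 = 8.30 V.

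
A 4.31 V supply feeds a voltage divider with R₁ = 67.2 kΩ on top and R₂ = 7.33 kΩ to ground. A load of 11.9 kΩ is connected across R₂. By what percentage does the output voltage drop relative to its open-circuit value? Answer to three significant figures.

35.7 %

Unloaded V = 4.31 × 7.33/74.53 = 0.4239 V.
Loaded: R₂‖R_L = 4.536 kΩ, giving V = 4.31 × 4.536/71.74 = 0.2725 V.
Drop = (0.4239 − 0.2725) / 0.4239 = 35.7 %.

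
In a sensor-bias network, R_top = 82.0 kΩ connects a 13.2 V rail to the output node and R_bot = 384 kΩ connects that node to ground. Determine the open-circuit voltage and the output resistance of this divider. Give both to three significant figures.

V_th is the open-circuit tap voltage: 13.2 × 384/(82.0 + 384) = 10.9 V.
With the supply zeroed, R_top and R_bot appear in parallel from the tap: R_th = R_top‖R_bot = (82.0 × 384)/466.0 = 67.6 kΩ.

V_th = 10.9 V, R_th = 67.6 kΩ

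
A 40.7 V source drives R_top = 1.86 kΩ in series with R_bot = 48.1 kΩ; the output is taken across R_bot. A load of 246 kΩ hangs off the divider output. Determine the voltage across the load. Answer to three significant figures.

V_out ≈ 38.9 V

The load sits in parallel with R_bot: R_bot‖R_L = (48.1 × 246) / (48.1 + 246) = 40.23 kΩ.
V_out = 40.7 × 40.23 / (1.86 + 40.23) = 40.7 × 40.23/42.09 = 38.9 V.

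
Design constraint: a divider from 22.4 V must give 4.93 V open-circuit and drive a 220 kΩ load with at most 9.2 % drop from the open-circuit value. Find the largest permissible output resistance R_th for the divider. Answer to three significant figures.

Loading drop = R_th/(R_th + R_L) ≤ 0.0920, so R_th ≤ R_L · ε/(1−ε) = 220 kΩ × 0.0920/0.9080 = 22.3 kΩ.
(Any R1, R2 with R2/(R1+R2) = 0.220 and R1‖R2 ≤ 22.3 kΩ will meet the spec.)

R_th ≤ 22.3 kΩ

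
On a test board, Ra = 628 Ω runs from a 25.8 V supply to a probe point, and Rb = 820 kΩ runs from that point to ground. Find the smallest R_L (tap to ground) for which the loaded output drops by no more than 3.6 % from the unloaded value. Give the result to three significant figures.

Output resistance R_th = Ra‖Rb = (628 × 820000)/820600 = 627.5 Ω.
The fractional drop is R_th/(R_th + R_L); requiring this ≤ 0.0360 gives R_L ≥ R_th(1/0.0360 − 1) = 627.5 × 26.78 = 16.8 kΩ.

R_L(min) ≈ 16.8 kΩ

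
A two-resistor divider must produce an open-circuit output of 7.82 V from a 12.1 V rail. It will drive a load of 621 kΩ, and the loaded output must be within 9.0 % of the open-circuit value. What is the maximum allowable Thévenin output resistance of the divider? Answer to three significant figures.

Loading drop = R_th/(R_th + R_L) ≤ 0.0900, so R_th ≤ R_L · ε/(1−ε) = 621 kΩ × 0.0900/0.9100 = 61.4 kΩ.
(Any R1, R2 with R2/(R1+R2) = 0.646 and R1‖R2 ≤ 61.4 kΩ will meet the spec.)

R_th ≤ 61.4 kΩ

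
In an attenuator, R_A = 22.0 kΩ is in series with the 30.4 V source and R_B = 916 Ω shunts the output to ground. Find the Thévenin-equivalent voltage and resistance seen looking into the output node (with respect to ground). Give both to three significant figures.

V_th is the open-circuit tap voltage: 30.4 × 916/(22000 + 916) = 1.22 V.
With the supply zeroed, R_A and R_B appear in parallel from the tap: R_th = R_A‖R_B = (22000 × 916)/22920 = 879 Ω.

V_th = 1.22 V, R_th = 879 Ω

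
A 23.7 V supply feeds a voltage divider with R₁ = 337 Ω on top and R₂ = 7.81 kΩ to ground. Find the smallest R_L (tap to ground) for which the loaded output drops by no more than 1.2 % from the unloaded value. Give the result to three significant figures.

R_L(min) ≈ 26.6 kΩ

Output resistance R_th = R₁‖R₂ = (337 × 7810)/8147 = 323.1 Ω.
The fractional drop is R_th/(R_th + R_L); requiring this ≤ 0.0120 gives R_L ≥ R_th(1/0.0120 − 1) = 323.1 × 82.33 = 26.6 kΩ.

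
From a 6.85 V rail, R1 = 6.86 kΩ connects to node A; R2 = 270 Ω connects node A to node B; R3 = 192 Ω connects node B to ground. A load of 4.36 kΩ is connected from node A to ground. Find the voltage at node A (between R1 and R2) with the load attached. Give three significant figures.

V ≈ 0.393 V

Below node A the series string R2+R3 = 462.0 Ω sits in parallel with the 4360 Ω load: 417.7 Ω.
V_A = 6.85 × 417.7/(6860 + 417.7) = 0.393 V.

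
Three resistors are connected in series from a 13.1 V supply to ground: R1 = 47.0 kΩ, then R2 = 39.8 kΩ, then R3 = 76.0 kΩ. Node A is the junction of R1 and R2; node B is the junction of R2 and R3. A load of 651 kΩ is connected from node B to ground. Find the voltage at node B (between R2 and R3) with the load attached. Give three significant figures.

V ≈ 5.76 V

At node B, R3 is in parallel with the load: R3‖R_L = 68.06 kΩ.
Below node A the resistance is R2 + (R3‖R_L) = 107.9 kΩ, so V_A = 13.1 × 107.9/154.9 = 9.124 V.
Then V_B = V_A × (R3‖R_L)/(R2 + R3‖R_L) = 9.124 × 68.06/107.9 = 5.76 V.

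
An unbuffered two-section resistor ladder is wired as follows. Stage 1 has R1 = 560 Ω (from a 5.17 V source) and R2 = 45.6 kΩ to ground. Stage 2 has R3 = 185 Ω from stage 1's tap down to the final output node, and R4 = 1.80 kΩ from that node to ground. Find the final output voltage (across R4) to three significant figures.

Stage 2 presents R3+R4 = 1985 Ω as a load on stage 1's tap.
Stage 1's lower leg becomes R2‖(R3+R4) = 1902 Ω, so V_mid = 5.17 × 1902/2462 = 3.994 V.
Stage 2 is itself unloaded: V_out = V_mid × R4/(R3+R4) = 3.994 × 1800/1985 = 3.62 V.

V_out ≈ 3.62 V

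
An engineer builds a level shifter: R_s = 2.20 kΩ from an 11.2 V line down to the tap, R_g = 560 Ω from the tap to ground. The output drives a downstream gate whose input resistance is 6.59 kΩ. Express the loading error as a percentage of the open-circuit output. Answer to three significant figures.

The divider's output (Thévenin) resistance is R_s‖R_g = 446.4 Ω.
Fractional drop under load = R_th/(R_th + R_L) = 446.4 / (446.4 + 6590) = 0.06344.
So the output falls by 6.34 %.

6.34 %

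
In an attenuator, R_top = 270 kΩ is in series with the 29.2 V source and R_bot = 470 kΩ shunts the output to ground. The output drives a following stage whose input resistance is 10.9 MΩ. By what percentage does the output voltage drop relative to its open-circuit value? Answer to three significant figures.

1.55 %

The divider's output (Thévenin) resistance is R_top‖R_bot = 171.5 kΩ.
Fractional drop under load = R_th/(R_th + R_L) = 171.5 / (171.5 + 10900) = 0.01549.
So the output falls by 1.55 %.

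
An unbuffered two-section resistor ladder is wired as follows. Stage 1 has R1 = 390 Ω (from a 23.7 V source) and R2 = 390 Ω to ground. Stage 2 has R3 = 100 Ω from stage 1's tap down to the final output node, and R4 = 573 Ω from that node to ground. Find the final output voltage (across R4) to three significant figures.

Stage 2 presents R3+R4 = 673.0 Ω as a load on stage 1's tap.
Stage 1's lower leg becomes R2‖(R3+R4) = 246.9 Ω, so V_mid = 23.7 × 246.9/636.9 = 9.188 V.
Stage 2 is itself unloaded: V_out = V_mid × R4/(R3+R4) = 9.188 × 573/673.0 = 7.82 V.

V_out ≈ 7.82 V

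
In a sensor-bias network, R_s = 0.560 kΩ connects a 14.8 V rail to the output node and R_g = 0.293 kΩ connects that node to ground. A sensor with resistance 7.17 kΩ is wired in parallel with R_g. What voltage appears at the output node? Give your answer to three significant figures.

The load sits in parallel with R_g: R_g‖R_L = (293 × 7170) / (293 + 7170) = 281.5 Ω.
V_out = 14.8 × 281.5 / (560 + 281.5) = 14.8 × 281.5/841.5 = 4.95 V.

V_out ≈ 4.95 V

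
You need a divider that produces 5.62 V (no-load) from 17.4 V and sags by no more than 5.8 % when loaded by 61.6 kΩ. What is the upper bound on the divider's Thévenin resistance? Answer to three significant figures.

R_th ≤ 3.79 kΩ

Loading drop = R_th/(R_th + R_L) ≤ 0.0580, so R_th ≤ R_L · ε/(1−ε) = 61.6 kΩ × 0.0580/0.9420 = 3.79 kΩ.
(Any R1, R2 with R2/(R1+R2) = 0.323 and R1‖R2 ≤ 3.79 kΩ will meet the spec.)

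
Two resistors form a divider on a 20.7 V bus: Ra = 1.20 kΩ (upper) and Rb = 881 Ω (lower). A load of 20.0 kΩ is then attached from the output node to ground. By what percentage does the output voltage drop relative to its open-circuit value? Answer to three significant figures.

The divider's output (Thévenin) resistance is Ra‖Rb = 508.0 Ω.
Fractional drop under load = R_th/(R_th + R_L) = 508.0 / (508.0 + 20000) = 0.02477.
So the output falls by 2.48 %.

2.48 %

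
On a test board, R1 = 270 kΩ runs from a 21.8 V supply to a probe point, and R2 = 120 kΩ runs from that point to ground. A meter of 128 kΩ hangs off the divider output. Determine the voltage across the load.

The load sits in parallel with R2: R2‖R_L = (120 × 128) / (120 + 128) = 61.94 kΩ.
V_out = 21.8 × 61.94 / (270 + 61.94) = 21.8 × 61.94/331.9 = 4.07 V.
(Unloaded it would have been 6.71 V.)

V_out ≈ 4.07 V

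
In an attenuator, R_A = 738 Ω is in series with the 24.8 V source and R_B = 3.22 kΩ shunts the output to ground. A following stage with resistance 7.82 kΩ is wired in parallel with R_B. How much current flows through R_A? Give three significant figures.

R_B‖R_L = 2281 Ω, so the source sees R_A + R_B‖R_L = 3019 Ω.
I = 24.8 V / 3019 Ω = 8.22 mA.

I ≈ 8.22 mA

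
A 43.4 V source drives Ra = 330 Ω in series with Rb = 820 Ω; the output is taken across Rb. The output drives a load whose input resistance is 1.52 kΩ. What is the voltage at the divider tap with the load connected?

V_out ≈ 26.8 V

The load sits in parallel with Rb: Rb‖R_L = (820 × 1520) / (820 + 1520) = 532.6 Ω.
V_out = 43.4 × 532.6 / (330 + 532.6) = 43.4 × 532.6/862.6 = 26.8 V.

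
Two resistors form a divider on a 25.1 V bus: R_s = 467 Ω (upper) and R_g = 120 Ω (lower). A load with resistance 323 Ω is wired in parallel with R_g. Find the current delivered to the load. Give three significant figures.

R_g‖R_L = 87.49 Ω; V_out = 25.1 × 87.49/554.5 = 3.961 V.
I_L = V_out / R_L = 3.961 / 323 Ω = 12.3 mA.

I_L ≈ 12.3 mA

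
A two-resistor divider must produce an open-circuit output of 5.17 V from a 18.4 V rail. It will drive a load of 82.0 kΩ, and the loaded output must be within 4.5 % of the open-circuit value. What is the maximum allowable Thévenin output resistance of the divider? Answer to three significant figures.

R_th ≤ 3.86 kΩ

Loading drop = R_th/(R_th + R_L) ≤ 0.0450, so R_th ≤ R_L · ε/(1−ε) = 82.0 kΩ × 0.0450/0.9550 = 3.86 kΩ.
(Any R1, R2 with R2/(R1+R2) = 0.281 and R1‖R2 ≤ 3.86 kΩ will meet the spec.)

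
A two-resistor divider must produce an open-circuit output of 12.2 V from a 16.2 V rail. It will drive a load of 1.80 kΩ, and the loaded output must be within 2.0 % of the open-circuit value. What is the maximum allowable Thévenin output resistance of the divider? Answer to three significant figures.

R_th ≤ 36.7 Ω

Loading drop = R_th/(R_th + R_L) ≤ 0.0200, so R_th ≤ R_L · ε/(1−ε) = 1.80 kΩ × 0.0200/0.9800 = 36.7 Ω.
(Any R1, R2 with R2/(R1+R2) = 0.753 and R1‖R2 ≤ 36.7 Ω will meet the spec.)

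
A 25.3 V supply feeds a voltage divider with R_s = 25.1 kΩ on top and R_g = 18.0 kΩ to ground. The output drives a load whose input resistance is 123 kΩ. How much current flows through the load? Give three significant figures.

R_g‖R_L = 15.70 kΩ; V_out = 25.3 × 15.70/40.80 = 9.736 V.
I_L = V_out / R_L = 9.736 / 123 kΩ = 0.0792 mA.

I_L ≈ 0.0792 mA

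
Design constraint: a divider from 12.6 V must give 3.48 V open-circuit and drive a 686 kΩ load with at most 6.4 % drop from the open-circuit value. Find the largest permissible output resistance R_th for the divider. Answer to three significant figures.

Loading drop = R_th/(R_th + R_L) ≤ 0.0640, so R_th ≤ R_L · ε/(1−ε) = 686 kΩ × 0.0640/0.9360 = 46.9 kΩ.
(Any R1, R2 with R2/(R1+R2) = 0.276 and R1‖R2 ≤ 46.9 kΩ will meet the spec.)

R_th ≤ 46.9 kΩ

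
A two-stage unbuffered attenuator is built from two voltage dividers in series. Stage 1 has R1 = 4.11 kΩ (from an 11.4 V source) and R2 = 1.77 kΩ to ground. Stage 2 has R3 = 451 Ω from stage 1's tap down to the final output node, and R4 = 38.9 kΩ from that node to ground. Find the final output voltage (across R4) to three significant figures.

Stage 2 presents R3+R4 = 39350 Ω as a load on stage 1's tap.
Stage 1's lower leg becomes R2‖(R3+R4) = 1694 Ω, so V_mid = 11.4 × 1694/5804 = 3.327 V.
Stage 2 is itself unloaded: V_out = V_mid × R4/(R3+R4) = 3.327 × 38900/39350 = 3.29 V.

V_out ≈ 3.29 V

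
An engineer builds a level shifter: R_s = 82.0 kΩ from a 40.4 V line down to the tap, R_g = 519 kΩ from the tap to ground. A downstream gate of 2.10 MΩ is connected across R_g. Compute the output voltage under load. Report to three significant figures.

The load sits in parallel with R_g: R_g‖R_L = (519 × 2100) / (519 + 2100) = 416.2 kΩ.
V_out = 40.4 × 416.2 / (82.0 + 416.2) = 40.4 × 416.2/498.2 = 33.7 V.

V_out ≈ 33.7 V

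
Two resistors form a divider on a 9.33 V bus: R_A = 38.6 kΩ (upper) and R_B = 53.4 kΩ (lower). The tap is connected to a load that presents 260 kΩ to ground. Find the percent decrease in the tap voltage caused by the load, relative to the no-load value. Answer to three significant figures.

7.93 %

The divider's output (Thévenin) resistance is R_A‖R_B = 22.40 kΩ.
Fractional drop under load = R_th/(R_th + R_L) = 22.40 / (22.40 + 260) = 0.07934.
So the output falls by 7.93 %.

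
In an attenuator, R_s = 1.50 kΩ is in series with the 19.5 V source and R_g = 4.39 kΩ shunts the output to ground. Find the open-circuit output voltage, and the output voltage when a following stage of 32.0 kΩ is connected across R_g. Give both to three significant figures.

Open-circuit: V = 19.5 × 4.39/(1.50 + 4.39) = 14.5 V.
With the load, R_g becomes R_g‖R_L = 3.860 kΩ, so V = 19.5 × 3.860/5.360 = 14.0 V.

Unloaded: 14.5 V; loaded: 14.0 V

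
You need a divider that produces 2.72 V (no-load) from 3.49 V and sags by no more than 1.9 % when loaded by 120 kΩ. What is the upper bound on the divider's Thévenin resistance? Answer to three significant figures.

Loading drop = R_th/(R_th + R_L) ≤ 0.0190, so R_th ≤ R_L · ε/(1−ε) = 120 kΩ × 0.0190/0.9810 = 2.32 kΩ.

R_th ≤ 2.32 kΩ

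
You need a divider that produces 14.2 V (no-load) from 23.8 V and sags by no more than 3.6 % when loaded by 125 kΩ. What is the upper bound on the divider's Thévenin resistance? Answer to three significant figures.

Loading drop = R_th/(R_th + R_L) ≤ 0.0360, so R_th ≤ R_L · ε/(1−ε) = 125 kΩ × 0.0360/0.9640 = 4.67 kΩ.
(Any R1, R2 with R2/(R1+R2) = 0.597 and R1‖R2 ≤ 4.67 kΩ will meet the spec.)

R_th ≤ 4.67 kΩ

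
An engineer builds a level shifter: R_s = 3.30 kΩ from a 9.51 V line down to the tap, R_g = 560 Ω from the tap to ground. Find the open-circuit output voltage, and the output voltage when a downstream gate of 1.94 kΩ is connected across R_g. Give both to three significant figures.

Unloaded: 1.38 V; loaded: 1.11 V

Open-circuit: V = 9.51 × 560/(3300 + 560) = 1.38 V.
With the load, R_g becomes R_g‖R_L = 434.6 Ω, so V = 9.51 × 434.6/3735 = 1.11 V.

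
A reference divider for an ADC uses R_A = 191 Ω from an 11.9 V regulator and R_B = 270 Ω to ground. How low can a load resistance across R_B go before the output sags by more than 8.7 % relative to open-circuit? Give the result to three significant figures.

Output resistance R_th = R_A‖R_B = (191 × 270)/461.0 = 111.9 Ω.
The fractional drop is R_th/(R_th + R_L); requiring this ≤ 0.0870 gives R_L ≥ R_th(1/0.0870 − 1) = 111.9 × 10.49 = 1.17 kΩ.

R_L(min) ≈ 1.17 kΩ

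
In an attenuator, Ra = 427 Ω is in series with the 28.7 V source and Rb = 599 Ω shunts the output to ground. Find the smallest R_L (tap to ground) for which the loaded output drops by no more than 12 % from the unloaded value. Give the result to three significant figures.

R_L(min) ≈ 1.83 kΩ

Output resistance R_th = Ra‖Rb = (427 × 599)/1026 = 249.3 Ω.
The fractional drop is R_th/(R_th + R_L); requiring this ≤ 0.120 gives R_L ≥ R_th(1/0.120 − 1) = 249.3 × 7.333 = 1.83 kΩ.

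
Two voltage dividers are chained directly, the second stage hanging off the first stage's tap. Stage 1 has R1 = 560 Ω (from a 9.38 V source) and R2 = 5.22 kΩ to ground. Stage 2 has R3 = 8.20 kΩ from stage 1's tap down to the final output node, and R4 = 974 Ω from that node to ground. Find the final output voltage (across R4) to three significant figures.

V_out ≈ 0.852 V

Stage 2 presents R3+R4 = 9174 Ω as a load on stage 1's tap.
Stage 1's lower leg becomes R2‖(R3+R4) = 3327 Ω, so V_mid = 9.38 × 3327/3887 = 8.029 V.
Stage 2 is itself unloaded: V_out = V_mid × R4/(R3+R4) = 8.029 × 974/9174 = 0.852 V.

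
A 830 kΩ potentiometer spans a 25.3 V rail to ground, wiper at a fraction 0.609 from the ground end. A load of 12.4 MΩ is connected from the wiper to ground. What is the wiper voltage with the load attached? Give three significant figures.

V ≈ 15.2 V

The wiper splits the pot into (1−α)R = 324.5 kΩ above and αR = 505.5 kΩ below.
Lower section ‖ load = 485.7 kΩ.
V_wiper = 25.3 × 485.7/(324.5 + 485.7) = 15.2 V.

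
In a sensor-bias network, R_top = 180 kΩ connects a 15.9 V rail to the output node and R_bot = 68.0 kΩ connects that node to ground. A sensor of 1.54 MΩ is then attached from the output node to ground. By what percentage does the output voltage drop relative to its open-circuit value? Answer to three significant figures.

The divider's output (Thévenin) resistance is R_top‖R_bot = 49.35 kΩ.
Fractional drop under load = R_th/(R_th + R_L) = 49.35 / (49.35 + 1540) = 0.03105.
So the output falls by 3.11 %.

3.11 %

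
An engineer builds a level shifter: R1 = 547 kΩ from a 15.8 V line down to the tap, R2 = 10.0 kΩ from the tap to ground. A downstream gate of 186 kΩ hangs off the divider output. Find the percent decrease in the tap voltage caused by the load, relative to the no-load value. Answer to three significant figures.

The divider's output (Thévenin) resistance is R1‖R2 = 9.820 kΩ.
Fractional drop under load = R_th/(R_th + R_L) = 9.820 / (9.820 + 186) = 0.05015.
So the output falls by 5.02 %.

5.02 %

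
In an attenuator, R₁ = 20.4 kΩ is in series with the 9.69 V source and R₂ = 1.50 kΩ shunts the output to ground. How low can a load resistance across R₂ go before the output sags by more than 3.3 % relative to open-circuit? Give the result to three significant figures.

R_L(min) ≈ 40.9 kΩ

Output resistance R_th = R₁‖R₂ = (20.4 × 1.50)/21.90 = 1.397 kΩ.
The fractional drop is R_th/(R_th + R_L); requiring this ≤ 0.0330 gives R_L ≥ R_th(1/0.0330 − 1) = 1.397 × 29.30 = 40.9 kΩ.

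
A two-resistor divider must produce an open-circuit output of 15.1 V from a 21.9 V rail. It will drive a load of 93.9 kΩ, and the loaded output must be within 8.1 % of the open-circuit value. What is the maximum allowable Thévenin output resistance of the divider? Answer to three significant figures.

R_th ≤ 8.28 kΩ

Loading drop = R_th/(R_th + R_L) ≤ 0.0810, so R_th ≤ R_L · ε/(1−ε) = 93.9 kΩ × 0.0810/0.9190 = 8.28 kΩ.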